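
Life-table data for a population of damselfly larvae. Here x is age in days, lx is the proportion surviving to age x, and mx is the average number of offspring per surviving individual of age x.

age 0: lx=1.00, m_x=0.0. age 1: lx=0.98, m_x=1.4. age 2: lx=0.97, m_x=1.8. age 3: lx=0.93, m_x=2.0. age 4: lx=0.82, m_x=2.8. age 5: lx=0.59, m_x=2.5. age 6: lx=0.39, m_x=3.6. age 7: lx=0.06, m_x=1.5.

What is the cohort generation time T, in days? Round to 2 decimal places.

3.52

lx·mx: 0, 1.372, 1.746, 1.86, 2.296, 1.475, 1.404, 0.09 → R0 = 10.243
x·lx·mx: 0, 1.372, 3.492, 5.58, 9.184, 7.375, 8.424, 0.63 → Σ = 36.057
T = 36.057 / 10.243 = 3.52016… → 3.52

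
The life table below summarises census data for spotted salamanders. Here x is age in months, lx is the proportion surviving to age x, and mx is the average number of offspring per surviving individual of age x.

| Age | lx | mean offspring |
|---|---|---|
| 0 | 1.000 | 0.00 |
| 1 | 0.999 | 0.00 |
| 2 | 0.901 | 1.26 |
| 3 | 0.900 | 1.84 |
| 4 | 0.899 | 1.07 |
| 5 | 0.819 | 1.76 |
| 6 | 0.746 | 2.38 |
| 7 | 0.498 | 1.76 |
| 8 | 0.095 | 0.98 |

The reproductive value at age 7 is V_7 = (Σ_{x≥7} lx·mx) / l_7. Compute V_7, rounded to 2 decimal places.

lx·mx for x ≥ 7: 0.87648, 0.0931 → sum = 0.96958
V_7 = 0.96958 / l_7 = 0.96958 / 0.498 = 1.946948… → 1.95

1.95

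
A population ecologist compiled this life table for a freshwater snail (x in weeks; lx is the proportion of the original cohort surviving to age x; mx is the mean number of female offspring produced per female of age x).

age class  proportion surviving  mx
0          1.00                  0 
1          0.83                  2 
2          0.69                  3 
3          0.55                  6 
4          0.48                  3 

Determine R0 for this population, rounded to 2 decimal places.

lx·mx by age: 0, 1.66, 2.07, 3.3, 1.44
R0 = Σ lx·mx = 8.47 → 8.47

8.47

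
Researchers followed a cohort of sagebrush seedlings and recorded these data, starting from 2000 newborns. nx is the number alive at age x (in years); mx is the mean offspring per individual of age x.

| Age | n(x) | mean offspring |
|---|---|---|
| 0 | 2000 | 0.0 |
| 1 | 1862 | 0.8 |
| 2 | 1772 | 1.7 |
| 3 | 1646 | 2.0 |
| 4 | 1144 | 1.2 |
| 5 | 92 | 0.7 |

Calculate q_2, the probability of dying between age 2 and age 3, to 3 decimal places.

lx = nx/n0 = nx/2000: 1, 0.931, 0.886, 0.823, 0.572, 0.046
q_2 = (l_2 − l_3) / l_2 = (0.886 − 0.823) / 0.886
     = 0.063 / 0.886 = 0.071106… → 0.071

0.071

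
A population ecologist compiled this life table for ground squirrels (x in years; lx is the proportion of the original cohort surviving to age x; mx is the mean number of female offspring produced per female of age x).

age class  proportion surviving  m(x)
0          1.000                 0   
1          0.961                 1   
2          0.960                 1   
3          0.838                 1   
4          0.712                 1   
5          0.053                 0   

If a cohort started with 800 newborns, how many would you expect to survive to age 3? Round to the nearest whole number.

670

Expected survivors = N0 · l_3 = 800 × 0.838 = 670.4 → 670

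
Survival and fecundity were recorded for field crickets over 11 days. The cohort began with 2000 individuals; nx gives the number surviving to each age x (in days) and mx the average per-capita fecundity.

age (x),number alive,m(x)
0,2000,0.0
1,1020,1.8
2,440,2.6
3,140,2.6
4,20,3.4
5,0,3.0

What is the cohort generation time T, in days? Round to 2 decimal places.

lx = nx/n0 = nx/2000: 1, 0.51, 0.22, 0.07, 0.01, 0
lx·mx: 0, 0.918, 0.572, 0.182, 0.034, 0 → R0 = 1.706
x·lx·mx: 0, 0.918, 1.144, 0.546, 0.136, 0 → Σ = 2.744
T = 2.744 / 1.706 = 1.608441… → 1.61

1.61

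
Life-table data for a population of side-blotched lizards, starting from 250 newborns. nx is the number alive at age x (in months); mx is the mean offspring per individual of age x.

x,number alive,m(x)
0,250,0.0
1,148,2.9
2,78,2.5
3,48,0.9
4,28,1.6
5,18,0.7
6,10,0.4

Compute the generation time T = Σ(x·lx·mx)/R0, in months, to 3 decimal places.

1.667

lx = nx/n0 = nx/250: 1, 0.592, 0.312, 0.192, 0.112, 0.072, 0.04
lx·mx: 0, 1.7168, 0.78, 0.1728, 0.1792, 0.0504, 0.016 → R0 = 2.9152
x·lx·mx: 0, 1.7168, 1.56, 0.5184, 0.7168, 0.252, 0.096 → Σ = 4.86
T = 4.86 / 2.9152 = 1.667124… → 1.667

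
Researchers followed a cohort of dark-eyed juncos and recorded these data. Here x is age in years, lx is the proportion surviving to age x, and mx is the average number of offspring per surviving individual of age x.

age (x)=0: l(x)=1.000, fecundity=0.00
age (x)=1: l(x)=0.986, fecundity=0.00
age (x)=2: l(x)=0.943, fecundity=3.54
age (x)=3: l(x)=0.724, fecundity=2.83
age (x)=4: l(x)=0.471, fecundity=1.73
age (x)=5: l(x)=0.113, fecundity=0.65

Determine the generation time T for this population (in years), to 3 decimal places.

2.621

lx·mx: 0, 0, 3.33822, 2.04892, 0.81483, 0.07345 → R0 = 6.27542
x·lx·mx: 0, 0, 6.67644, 6.14676, 3.25932, 0.36725 → Σ = 16.44977
T = 16.44977 / 6.27542 = 2.621302… → 2.621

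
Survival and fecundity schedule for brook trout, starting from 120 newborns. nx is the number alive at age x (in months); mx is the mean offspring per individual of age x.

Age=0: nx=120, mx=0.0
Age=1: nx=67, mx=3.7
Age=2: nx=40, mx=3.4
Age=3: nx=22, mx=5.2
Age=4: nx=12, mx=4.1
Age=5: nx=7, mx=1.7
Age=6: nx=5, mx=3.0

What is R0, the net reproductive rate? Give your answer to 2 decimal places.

lx = nx/n0 = nx/120: 1, 0.55833…, 0.33333…, 0.18333…, 0.1, 0.05833…, 0.04167…
lx·mx by age: 0, 2.065833…, 1.133333…, 0.953333…, 0.41, 0.099167…, 0.125…
R0 = Σ lx·mx = 4.786667… → 4.79

4.79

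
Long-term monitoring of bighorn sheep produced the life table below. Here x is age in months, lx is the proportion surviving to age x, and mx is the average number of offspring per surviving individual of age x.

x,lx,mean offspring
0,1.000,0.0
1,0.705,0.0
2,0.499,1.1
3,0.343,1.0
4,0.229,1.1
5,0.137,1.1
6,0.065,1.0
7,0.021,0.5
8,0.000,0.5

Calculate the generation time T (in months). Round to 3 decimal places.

lx·mx: 0, 0, 0.5489, 0.343, 0.2519, 0.1507, 0.065, 0.0105, 0 → R0 = 1.37
x·lx·mx: 0, 0, 1.0978, 1.029, 1.0076, 0.7535, 0.39, 0.0735, 0 → Σ = 4.3514
T = 4.3514 / 1.37 = 3.176204… → 3.176

3.176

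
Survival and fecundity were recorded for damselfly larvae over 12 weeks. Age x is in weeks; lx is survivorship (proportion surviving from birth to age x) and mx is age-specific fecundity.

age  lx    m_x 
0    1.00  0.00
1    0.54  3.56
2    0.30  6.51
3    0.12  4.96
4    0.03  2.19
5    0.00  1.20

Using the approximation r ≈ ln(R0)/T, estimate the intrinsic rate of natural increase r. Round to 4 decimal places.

R0 = Σ lx·mx = 0 + 1.9224 + 1.953 + 0.5952 + 0.0657 + 0 = 4.5363
Σ x·lx·mx = 7.8768; T = 7.8768/4.5363 = 1.73639…
r ≈ ln(R0)/T = ln(4.5363)/1.73639… = 0.870835… → 0.8708

0.8708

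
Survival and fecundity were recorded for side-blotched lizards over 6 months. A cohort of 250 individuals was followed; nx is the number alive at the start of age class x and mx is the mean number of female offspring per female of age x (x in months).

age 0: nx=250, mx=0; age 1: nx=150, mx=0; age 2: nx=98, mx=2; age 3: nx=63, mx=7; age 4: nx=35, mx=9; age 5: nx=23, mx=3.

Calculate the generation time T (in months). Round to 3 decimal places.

3.252

lx = nx/n0 = nx/250: 1, 0.6, 0.392, 0.252, 0.14, 0.092
lx·mx: 0, 0, 0.784, 1.764, 1.26, 0.276 → R0 = 4.084
x·lx·mx: 0, 0, 1.568, 5.292, 5.04, 1.38 → Σ = 13.28
T = 13.28 / 4.084 = 3.251714… → 3.252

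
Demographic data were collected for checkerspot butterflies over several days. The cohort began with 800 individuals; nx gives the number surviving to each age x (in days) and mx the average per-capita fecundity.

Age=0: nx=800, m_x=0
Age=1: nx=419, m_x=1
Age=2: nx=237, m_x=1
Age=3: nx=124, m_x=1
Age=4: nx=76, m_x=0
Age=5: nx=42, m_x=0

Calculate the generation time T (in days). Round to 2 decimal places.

1.62

lx = nx/n0 = nx/800: 1, 0.52375, 0.29625, 0.155, 0.095, 0.0525
lx·mx: 0, 0.52375, 0.29625, 0.155, 0, 0 → R0 = 0.975
x·lx·mx: 0, 0.52375, 0.5925, 0.465, 0, 0 → Σ = 1.58125
T = 1.58125 / 0.975 = 1.621795… → 1.62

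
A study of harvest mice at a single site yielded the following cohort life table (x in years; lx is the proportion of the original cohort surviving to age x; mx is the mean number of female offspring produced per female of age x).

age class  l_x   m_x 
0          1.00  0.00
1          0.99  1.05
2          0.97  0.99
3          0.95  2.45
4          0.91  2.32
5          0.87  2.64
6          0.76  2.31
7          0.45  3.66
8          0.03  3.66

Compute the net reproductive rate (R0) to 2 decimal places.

lx·mx by age: 0, 1.0395, 0.9603, 2.3275, 2.1112, 2.2968, 1.7556, 1.647, 0.1098
R0 = Σ lx·mx = 12.2477 → 12.25

12.25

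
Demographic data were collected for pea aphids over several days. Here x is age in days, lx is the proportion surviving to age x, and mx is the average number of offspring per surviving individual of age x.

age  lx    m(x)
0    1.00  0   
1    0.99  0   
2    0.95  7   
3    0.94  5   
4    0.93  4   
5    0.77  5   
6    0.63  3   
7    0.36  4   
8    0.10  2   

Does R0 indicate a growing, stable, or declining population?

growing

R0 = Σ lx·mx = 0 + 0 + 6.65 + 4.7 + 3.72 + 3.85 + 1.89 + 1.44 + 0.2 = 22.45
R0 > 1, so the population is growing.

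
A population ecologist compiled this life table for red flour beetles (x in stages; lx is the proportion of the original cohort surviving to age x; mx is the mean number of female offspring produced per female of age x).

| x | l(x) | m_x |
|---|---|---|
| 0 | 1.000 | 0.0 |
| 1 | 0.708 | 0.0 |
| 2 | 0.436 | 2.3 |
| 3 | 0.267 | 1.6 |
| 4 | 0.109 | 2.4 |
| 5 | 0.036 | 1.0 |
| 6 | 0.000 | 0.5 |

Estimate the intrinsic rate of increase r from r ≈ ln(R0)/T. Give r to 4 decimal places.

0.2093

R0 = Σ lx·mx = 0 + 0 + 1.0028 + 0.4272 + 0.2616 + 0.036 + 0 = 1.7276
Σ x·lx·mx = 4.5136; T = 4.5136/1.7276 = 2.61264…
r ≈ ln(R0)/T = ln(1.7276)/2.61264… = 0.209264… → 0.2093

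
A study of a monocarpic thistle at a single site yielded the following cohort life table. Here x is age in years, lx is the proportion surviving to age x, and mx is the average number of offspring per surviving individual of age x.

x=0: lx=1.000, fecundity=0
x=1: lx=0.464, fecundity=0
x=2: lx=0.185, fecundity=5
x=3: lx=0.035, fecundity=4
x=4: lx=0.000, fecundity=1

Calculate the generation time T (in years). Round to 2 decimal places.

2.13

lx·mx: 0, 0, 0.925, 0.14, 0 → R0 = 1.065
x·lx·mx: 0, 0, 1.85, 0.42, 0 → Σ = 2.27
T = 2.27 / 1.065 = 2.131455… → 2.13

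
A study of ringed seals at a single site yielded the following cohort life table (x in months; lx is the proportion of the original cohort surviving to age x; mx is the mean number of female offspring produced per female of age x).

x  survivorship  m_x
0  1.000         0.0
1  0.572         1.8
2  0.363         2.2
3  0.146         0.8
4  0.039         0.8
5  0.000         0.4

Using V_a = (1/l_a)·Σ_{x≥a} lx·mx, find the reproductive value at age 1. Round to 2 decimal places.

lx·mx for x ≥ 1: 1.0296, 0.7986, 0.1168, 0.0312, 0 → sum = 1.9762
V_1 = 1.9762 / l_1 = 1.9762 / 0.572 = 3.454895… → 3.45

3.45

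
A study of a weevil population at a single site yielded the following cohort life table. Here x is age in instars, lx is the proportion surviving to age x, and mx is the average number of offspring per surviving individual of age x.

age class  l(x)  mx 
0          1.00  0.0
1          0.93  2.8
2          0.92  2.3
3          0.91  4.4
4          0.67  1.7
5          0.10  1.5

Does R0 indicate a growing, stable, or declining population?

R0 = Σ lx·mx = 0 + 2.604 + 2.116 + 4.004 + 1.139 + 0.15 = 10.013
R0 > 1, so the population is growing.

growing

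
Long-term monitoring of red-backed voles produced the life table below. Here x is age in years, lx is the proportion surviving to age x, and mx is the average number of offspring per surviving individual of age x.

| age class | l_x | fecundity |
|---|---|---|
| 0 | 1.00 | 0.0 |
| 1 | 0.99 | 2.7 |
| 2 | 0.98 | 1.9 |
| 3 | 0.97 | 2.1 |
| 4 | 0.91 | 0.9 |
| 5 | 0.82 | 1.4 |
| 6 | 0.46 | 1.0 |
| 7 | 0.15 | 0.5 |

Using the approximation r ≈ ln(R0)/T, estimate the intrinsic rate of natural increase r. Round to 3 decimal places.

0.807

R0 = Σ lx·mx = 0 + 2.673 + 1.862 + 2.037 + 0.819 + 1.148 + 0.46 + 0.075 = 9.074
Σ x·lx·mx = 24.809; T = 24.809/9.074 = 2.73408…
r ≈ ln(R0)/T = ln(9.074)/2.73408… = 0.80664… → 0.807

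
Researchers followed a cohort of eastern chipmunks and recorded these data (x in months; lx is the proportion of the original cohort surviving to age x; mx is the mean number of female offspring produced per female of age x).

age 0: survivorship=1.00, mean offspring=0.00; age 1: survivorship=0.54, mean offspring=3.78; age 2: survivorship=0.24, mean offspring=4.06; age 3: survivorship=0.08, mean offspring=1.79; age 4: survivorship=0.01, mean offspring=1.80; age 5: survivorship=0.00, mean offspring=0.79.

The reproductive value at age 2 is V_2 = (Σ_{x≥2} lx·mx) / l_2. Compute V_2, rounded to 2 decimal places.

4.73

lx·mx for x ≥ 2: 0.9744, 0.1432, 0.018, 0 → sum = 1.1356
V_2 = 1.1356 / l_2 = 1.1356 / 0.24 = 4.731667… → 4.73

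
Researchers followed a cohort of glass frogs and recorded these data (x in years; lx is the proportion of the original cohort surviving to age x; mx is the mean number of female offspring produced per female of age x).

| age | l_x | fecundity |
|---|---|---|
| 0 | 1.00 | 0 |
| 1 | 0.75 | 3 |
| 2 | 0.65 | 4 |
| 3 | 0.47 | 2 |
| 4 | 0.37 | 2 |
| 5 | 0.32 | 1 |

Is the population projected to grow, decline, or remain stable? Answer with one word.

R0 = Σ lx·mx = 0 + 2.25 + 2.6 + 0.94 + 0.74 + 0.32 = 6.85
R0 > 1, so the population is growing.

growing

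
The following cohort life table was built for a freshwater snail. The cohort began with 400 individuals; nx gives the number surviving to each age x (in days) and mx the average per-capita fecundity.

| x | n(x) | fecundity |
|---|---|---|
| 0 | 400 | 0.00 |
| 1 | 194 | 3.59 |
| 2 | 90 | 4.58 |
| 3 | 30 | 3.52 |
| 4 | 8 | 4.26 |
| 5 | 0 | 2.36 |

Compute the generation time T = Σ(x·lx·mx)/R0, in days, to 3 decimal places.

1.581

lx = nx/n0 = nx/400: 1, 0.485, 0.225, 0.075, 0.02, 0
lx·mx: 0, 1.74115, 1.0305, 0.264, 0.0852, 0 → R0 = 3.12085
x·lx·mx: 0, 1.74115, 2.061, 0.792, 0.3408, 0 → Σ = 4.93495
T = 4.93495 / 3.12085 = 1.581284… → 1.581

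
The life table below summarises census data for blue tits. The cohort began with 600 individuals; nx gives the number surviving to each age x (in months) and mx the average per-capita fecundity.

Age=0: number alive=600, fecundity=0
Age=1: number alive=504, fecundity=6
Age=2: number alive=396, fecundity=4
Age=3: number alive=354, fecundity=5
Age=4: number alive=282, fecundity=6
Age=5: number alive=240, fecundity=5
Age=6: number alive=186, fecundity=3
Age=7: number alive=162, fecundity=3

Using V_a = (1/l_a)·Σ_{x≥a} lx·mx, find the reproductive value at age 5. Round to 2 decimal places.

lx = nx/n0 = nx/600: 1, 0.84, 0.66, 0.59, 0.47, 0.4, 0.31, 0.27
lx·mx for x ≥ 5: 2, 0.93, 0.81 → sum = 3.74
V_5 = 3.74 / l_5 = 3.74 / 0.4 = 9.35 → 9.35

9.35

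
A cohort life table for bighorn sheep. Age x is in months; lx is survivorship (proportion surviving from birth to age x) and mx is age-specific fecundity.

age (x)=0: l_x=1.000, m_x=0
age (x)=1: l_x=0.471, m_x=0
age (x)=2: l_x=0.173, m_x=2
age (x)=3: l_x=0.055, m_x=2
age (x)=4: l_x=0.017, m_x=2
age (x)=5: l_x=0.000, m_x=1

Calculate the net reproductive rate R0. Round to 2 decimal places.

0.49

lx·mx by age: 0, 0, 0.346, 0.11, 0.034, 0
R0 = Σ lx·mx = 0.49 → 0.49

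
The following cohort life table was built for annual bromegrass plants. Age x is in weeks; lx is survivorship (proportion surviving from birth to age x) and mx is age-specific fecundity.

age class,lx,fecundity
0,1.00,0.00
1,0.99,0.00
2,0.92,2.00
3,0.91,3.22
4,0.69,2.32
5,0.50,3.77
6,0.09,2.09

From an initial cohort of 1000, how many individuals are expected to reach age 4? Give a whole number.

690

Expected survivors = N0 · l_4 = 1000 × 0.69 = 690 → 690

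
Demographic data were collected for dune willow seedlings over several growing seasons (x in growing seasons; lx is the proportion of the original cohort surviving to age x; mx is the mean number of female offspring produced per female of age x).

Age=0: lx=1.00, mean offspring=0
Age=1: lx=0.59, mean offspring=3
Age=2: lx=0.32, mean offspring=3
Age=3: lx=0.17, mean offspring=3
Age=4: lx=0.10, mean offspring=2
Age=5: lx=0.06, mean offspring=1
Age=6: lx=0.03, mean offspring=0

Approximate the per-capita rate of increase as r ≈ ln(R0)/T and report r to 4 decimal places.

0.6938

R0 = Σ lx·mx = 0 + 1.77 + 0.96 + 0.51 + 0.2 + 0.06 + 0 = 3.5
Σ x·lx·mx = 6.32; T = 6.32/3.5 = 1.80571…
r ≈ ln(R0)/T = ln(3.5)/1.80571… = 0.693777… → 0.6938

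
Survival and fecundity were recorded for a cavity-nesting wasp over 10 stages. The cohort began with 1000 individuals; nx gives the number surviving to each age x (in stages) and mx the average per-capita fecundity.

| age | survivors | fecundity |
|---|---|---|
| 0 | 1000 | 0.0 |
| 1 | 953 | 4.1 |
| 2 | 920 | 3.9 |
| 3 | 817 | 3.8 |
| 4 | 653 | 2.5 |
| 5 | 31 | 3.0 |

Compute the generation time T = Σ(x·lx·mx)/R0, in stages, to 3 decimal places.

2.222

lx = nx/n0 = nx/1000: 1, 0.953, 0.92, 0.817, 0.653, 0.031
lx·mx: 0, 3.9073, 3.588, 3.1046, 1.6325, 0.093 → R0 = 12.3254
x·lx·mx: 0, 3.9073, 7.176, 9.3138, 6.53, 0.465 → Σ = 27.3921
T = 27.3921 / 12.3254 = 2.222411… → 2.222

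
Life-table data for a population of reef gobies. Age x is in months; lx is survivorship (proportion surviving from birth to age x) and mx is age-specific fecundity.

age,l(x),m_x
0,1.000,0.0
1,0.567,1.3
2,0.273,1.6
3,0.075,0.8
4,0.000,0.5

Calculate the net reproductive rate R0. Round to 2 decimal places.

1.23

lx·mx by age: 0, 0.7371, 0.4368, 0.06, 0
R0 = Σ lx·mx = 1.2339 → 1.23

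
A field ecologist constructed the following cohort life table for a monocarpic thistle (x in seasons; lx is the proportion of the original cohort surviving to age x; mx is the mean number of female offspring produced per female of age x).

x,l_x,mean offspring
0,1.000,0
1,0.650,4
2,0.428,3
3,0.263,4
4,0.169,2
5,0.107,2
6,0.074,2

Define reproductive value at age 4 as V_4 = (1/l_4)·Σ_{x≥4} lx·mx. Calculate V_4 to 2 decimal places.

lx·mx for x ≥ 4: 0.338, 0.214, 0.148 → sum = 0.7
V_4 = 0.7 / l_4 = 0.7 / 0.169 = 4.142012… → 4.14

4.14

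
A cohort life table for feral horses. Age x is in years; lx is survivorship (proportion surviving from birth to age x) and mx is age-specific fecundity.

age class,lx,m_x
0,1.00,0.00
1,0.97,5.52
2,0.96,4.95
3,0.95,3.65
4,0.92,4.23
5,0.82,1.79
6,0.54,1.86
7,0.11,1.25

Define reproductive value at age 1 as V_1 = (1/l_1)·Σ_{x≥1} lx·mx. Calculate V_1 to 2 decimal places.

20.70

lx·mx for x ≥ 1: 5.3544, 4.752, 3.4675, 3.8916, 1.4678, 1.0044, 0.1375 → sum = 20.0752
V_1 = 20.0752 / l_1 = 20.0752 / 0.97 = 20.696082… → 20.70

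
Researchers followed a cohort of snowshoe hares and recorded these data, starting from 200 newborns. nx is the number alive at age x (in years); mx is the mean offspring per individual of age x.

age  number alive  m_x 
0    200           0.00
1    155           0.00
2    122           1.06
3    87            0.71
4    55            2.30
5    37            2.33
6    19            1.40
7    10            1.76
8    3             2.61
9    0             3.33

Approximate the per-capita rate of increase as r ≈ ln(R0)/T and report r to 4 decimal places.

lx = nx/n0 = nx/200: 1, 0.775, 0.61, 0.435, 0.275, 0.185, 0.095, 0.05, 0.015, 0
R0 = Σ lx·mx = 0 + 0 + 0.6466 + 0.30885 + 0.6325 + 0.43105 + 0.133 + 0.088 + 0.03915 + 0 = 2.27915
Σ x·lx·mx = 8.6322; T = 8.6322/2.27915 = 3.78746…
r ≈ ln(R0)/T = ln(2.27915)/3.78746… = 0.217508… → 0.2175

0.2175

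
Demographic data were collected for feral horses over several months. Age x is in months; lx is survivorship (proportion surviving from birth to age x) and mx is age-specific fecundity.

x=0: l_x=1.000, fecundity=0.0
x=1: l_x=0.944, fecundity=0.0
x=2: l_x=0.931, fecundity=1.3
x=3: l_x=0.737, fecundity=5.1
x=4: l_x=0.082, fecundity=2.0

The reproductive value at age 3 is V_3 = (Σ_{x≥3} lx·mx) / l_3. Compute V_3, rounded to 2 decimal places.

5.32

lx·mx for x ≥ 3: 3.7587, 0.164 → sum = 3.9227
V_3 = 3.9227 / l_3 = 3.9227 / 0.737 = 5.322524… → 5.32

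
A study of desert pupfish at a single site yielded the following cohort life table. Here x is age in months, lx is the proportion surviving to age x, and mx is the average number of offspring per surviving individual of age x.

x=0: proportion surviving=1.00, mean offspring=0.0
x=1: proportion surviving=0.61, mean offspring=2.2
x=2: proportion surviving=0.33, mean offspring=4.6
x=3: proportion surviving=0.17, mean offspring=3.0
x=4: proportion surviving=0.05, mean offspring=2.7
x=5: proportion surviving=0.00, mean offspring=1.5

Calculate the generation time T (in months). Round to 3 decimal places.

1.840

lx·mx: 0, 1.342, 1.518, 0.51, 0.135, 0 → R0 = 3.505
x·lx·mx: 0, 1.342, 3.036, 1.53, 0.54, 0 → Σ = 6.448
T = 6.448 / 3.505 = 1.839658… → 1.840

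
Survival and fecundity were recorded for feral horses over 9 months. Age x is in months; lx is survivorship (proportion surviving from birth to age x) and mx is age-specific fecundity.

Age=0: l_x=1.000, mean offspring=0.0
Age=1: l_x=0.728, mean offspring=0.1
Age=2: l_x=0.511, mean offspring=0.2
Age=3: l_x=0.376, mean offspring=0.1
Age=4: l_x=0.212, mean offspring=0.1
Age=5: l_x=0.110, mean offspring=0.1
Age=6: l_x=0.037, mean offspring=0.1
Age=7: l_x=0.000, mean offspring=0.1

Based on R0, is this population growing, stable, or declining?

declining

R0 = Σ lx·mx = 0 + 0.0728 + 0.1022 + 0.0376 + 0.0212 + 0.011 + 0.0037 + 0 = 0.2485
R0 < 1, so the population is declining.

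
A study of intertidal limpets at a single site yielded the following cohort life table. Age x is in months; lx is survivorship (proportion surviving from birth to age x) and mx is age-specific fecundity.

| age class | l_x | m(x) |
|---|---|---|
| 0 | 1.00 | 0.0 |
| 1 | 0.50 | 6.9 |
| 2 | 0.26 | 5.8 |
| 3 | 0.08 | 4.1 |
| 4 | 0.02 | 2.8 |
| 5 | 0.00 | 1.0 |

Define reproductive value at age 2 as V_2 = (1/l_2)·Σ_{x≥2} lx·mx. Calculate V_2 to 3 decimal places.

lx·mx for x ≥ 2: 1.508, 0.328, 0.056, 0 → sum = 1.892
V_2 = 1.892 / l_2 = 1.892 / 0.26 = 7.276923… → 7.277

7.277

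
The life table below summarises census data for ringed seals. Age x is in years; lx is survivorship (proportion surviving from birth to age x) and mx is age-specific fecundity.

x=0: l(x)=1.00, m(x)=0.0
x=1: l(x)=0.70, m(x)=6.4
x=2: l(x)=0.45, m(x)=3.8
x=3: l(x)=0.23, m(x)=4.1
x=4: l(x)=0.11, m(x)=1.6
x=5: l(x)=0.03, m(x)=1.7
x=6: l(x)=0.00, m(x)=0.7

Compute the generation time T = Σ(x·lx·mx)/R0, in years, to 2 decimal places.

lx·mx: 0, 4.48, 1.71, 0.943, 0.176, 0.051, 0 → R0 = 7.36
x·lx·mx: 0, 4.48, 3.42, 2.829, 0.704, 0.255, 0 → Σ = 11.688
T = 11.688 / 7.36 = 1.588043… → 1.59

1.59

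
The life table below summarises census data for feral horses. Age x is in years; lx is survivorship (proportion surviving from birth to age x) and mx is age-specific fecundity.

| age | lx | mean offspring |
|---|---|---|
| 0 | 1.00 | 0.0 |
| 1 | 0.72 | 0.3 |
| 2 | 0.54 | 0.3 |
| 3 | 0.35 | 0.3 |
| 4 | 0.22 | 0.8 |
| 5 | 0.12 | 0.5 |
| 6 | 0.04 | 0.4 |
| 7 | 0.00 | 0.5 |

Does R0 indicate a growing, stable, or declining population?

R0 = Σ lx·mx = 0 + 0.216 + 0.162 + 0.105 + 0.176 + 0.06 + 0.016 + 0 = 0.735
R0 < 1, so the population is declining.

declining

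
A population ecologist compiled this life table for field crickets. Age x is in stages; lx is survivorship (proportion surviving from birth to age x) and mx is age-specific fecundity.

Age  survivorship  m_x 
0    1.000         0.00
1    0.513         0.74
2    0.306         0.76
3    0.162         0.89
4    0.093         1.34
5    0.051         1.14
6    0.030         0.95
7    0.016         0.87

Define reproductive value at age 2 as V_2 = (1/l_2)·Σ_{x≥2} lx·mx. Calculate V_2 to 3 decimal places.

lx·mx for x ≥ 2: 0.23256, 0.14418, 0.12462, 0.05814, 0.0285, 0.01392 → sum = 0.60192
V_2 = 0.60192 / l_2 = 0.60192 / 0.306 = 1.967059… → 1.967

1.967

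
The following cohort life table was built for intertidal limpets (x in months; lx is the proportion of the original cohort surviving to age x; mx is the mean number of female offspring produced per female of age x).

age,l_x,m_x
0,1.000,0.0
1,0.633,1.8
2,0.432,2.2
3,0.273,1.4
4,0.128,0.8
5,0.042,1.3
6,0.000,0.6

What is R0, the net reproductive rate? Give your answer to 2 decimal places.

2.63

lx·mx by age: 0, 1.1394, 0.9504, 0.3822, 0.1024, 0.0546, 0
R0 = Σ lx·mx = 2.629 → 2.63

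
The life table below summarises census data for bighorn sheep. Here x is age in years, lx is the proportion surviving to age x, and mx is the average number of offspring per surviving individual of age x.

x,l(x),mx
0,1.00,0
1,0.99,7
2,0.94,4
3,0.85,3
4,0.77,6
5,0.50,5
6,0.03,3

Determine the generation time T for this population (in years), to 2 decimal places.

2.62

lx·mx: 0, 6.93, 3.76, 2.55, 4.62, 2.5, 0.09 → R0 = 20.45
x·lx·mx: 0, 6.93, 7.52, 7.65, 18.48, 12.5, 0.54 → Σ = 53.62
T = 53.62 / 20.45 = 2.622005… → 2.62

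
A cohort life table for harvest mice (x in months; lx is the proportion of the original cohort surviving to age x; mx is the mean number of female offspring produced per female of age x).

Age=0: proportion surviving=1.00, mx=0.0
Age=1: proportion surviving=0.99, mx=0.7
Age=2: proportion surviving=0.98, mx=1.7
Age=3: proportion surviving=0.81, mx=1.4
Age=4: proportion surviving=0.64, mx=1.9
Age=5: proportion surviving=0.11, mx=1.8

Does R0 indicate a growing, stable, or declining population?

R0 = Σ lx·mx = 0 + 0.693 + 1.666 + 1.134 + 1.216 + 0.198 = 4.907
R0 > 1, so the population is growing.

growing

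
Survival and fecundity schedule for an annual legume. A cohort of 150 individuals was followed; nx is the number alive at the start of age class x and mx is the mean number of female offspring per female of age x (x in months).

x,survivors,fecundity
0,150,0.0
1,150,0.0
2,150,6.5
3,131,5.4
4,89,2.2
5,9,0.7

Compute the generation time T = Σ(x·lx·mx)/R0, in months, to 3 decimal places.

lx = nx/n0 = nx/150: 1, 1, 1, 0.87333…, 0.59333…, 0.06
lx·mx: 0, 0, 6.5, 4.716…, 1.305333…, 0.042 → R0 = 12.563333…
x·lx·mx: 0, 0, 13, 14.148…, 5.221333…, 0.21 → Σ = 32.579333…
T = 32.579333… / 12.563333… = 2.593208… → 2.593

2.593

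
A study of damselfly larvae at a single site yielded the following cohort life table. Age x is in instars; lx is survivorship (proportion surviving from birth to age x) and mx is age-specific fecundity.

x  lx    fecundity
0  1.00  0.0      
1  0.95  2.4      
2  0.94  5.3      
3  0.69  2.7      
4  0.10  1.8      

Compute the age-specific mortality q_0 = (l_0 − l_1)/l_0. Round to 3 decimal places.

0.050

q_0 = (l_0 − l_1) / l_0 = (1 − 0.95) / 1
     = 0.05 / 1 = 0.05 → 0.050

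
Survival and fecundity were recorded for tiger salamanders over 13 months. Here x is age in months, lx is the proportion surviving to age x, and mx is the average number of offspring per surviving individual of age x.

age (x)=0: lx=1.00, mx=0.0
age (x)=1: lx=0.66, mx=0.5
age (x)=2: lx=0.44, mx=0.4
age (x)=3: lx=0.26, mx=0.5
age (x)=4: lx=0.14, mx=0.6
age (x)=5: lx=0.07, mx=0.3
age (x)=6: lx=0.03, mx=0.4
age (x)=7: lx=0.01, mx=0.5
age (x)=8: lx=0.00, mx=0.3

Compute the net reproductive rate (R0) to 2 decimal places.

0.76

lx·mx by age: 0, 0.33, 0.176, 0.13, 0.084, 0.021, 0.012, 0.005, 0
R0 = Σ lx·mx = 0.758 → 0.76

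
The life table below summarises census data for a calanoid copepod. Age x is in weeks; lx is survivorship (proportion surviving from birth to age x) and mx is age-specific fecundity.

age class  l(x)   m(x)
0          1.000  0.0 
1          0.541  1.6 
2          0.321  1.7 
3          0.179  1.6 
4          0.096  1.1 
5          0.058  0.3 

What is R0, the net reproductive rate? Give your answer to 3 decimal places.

1.821

lx·mx by age: 0, 0.8656, 0.5457, 0.2864, 0.1056, 0.0174
R0 = Σ lx·mx = 1.8207 → 1.821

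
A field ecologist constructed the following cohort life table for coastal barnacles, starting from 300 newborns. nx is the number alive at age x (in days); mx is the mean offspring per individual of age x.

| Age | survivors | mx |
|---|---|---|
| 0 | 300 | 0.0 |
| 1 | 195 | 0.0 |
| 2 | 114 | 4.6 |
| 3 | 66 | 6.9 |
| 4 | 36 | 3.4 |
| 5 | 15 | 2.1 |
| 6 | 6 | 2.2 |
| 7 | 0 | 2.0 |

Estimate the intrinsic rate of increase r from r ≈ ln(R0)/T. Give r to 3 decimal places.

0.490

lx = nx/n0 = nx/300: 1, 0.65, 0.38, 0.22, 0.12, 0.05, 0.02, 0
R0 = Σ lx·mx = 0 + 0 + 1.748 + 1.518 + 0.408 + 0.105 + 0.044 + 0 = 3.823
Σ x·lx·mx = 10.471; T = 10.471/3.823 = 2.73895…
r ≈ ln(R0)/T = ln(3.823)/2.73895… = 0.48962… → 0.490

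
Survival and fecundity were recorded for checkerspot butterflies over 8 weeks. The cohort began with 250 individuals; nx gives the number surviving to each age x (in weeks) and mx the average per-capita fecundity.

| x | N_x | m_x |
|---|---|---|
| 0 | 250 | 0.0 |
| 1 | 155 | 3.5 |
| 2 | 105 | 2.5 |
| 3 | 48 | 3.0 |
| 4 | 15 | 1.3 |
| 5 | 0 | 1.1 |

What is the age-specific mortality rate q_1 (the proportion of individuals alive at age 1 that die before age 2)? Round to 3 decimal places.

0.323

lx = nx/n0 = nx/250: 1, 0.62, 0.42, 0.192, 0.06, 0
q_1 = (l_1 − l_2) / l_1 = (0.62 − 0.42) / 0.62
     = 0.2 / 0.62 = 0.322581… → 0.323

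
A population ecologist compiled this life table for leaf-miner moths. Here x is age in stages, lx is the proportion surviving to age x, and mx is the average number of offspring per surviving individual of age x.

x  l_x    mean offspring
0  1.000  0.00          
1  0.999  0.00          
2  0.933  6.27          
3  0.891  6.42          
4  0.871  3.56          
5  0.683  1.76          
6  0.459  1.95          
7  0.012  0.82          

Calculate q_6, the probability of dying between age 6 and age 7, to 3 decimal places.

0.974

q_6 = (l_6 − l_7) / l_6 = (0.459 − 0.012) / 0.459
     = 0.447 / 0.459 = 0.973856… → 0.974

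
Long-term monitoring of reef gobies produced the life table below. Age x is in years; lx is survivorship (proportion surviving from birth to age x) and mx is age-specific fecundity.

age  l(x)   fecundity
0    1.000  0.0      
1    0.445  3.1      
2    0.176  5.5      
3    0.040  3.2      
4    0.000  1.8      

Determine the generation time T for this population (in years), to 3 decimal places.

1.494

lx·mx: 0, 1.3795, 0.968, 0.128, 0 → R0 = 2.4755
x·lx·mx: 0, 1.3795, 1.936, 0.384, 0 → Σ = 3.6995
T = 3.6995 / 2.4755 = 1.494446… → 1.494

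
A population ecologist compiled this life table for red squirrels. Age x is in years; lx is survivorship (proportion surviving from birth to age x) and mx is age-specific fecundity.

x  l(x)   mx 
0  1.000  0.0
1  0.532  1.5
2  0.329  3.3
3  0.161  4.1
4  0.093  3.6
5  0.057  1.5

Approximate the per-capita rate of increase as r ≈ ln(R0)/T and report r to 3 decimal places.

R0 = Σ lx·mx = 0 + 0.798 + 1.0857 + 0.6601 + 0.3348 + 0.0855 = 2.9641
Σ x·lx·mx = 6.7164; T = 6.7164/2.9641 = 2.26592…
r ≈ ln(R0)/T = ln(2.9641)/2.26592… = 0.47953… → 0.480

0.480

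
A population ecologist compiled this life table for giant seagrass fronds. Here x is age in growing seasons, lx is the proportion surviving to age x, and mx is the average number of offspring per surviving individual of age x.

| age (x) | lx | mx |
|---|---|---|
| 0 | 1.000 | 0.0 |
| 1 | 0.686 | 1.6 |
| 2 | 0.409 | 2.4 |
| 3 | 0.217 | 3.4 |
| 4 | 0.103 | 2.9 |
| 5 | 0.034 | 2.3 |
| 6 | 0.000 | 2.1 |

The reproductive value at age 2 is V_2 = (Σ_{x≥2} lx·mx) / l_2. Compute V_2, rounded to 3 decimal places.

5.125

lx·mx for x ≥ 2: 0.9816, 0.7378, 0.2987, 0.0782, 0 → sum = 2.0963
V_2 = 2.0963 / l_2 = 2.0963 / 0.409 = 5.125428… → 5.125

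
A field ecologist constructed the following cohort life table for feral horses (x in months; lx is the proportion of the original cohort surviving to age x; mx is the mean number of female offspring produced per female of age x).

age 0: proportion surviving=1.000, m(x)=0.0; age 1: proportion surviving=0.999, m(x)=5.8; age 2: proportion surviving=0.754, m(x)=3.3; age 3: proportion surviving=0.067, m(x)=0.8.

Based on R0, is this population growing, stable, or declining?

R0 = Σ lx·mx = 0 + 5.7942 + 2.4882 + 0.0536 = 8.336
R0 > 1, so the population is growing.

growing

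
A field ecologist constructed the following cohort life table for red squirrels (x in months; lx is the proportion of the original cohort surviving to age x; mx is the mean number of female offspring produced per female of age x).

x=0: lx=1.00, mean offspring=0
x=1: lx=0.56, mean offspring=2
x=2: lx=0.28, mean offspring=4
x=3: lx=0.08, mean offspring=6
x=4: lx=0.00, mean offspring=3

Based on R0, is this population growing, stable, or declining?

growing

R0 = Σ lx·mx = 0 + 1.12 + 1.12 + 0.48 + 0 = 2.72
R0 > 1, so the population is growing.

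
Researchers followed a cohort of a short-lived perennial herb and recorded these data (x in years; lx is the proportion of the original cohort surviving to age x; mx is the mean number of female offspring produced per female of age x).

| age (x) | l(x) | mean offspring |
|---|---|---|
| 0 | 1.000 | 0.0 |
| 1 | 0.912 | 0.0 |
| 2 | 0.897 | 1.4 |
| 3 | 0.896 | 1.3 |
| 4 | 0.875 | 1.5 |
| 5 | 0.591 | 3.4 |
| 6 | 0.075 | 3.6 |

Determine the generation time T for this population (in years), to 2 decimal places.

3.81

lx·mx: 0, 0, 1.2558, 1.1648, 1.3125, 2.0094, 0.27 → R0 = 6.0125
x·lx·mx: 0, 0, 2.5116, 3.4944, 5.25, 10.047, 1.62 → Σ = 22.923
T = 22.923 / 6.0125 = 3.812557… → 3.81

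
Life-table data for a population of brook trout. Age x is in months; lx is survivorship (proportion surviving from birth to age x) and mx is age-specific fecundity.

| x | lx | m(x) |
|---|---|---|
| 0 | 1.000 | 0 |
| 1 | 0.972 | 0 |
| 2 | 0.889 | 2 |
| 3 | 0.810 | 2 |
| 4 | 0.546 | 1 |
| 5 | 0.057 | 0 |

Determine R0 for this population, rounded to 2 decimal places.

3.94

lx·mx by age: 0, 0, 1.778, 1.62, 0.546, 0
R0 = Σ lx·mx = 3.944 → 3.94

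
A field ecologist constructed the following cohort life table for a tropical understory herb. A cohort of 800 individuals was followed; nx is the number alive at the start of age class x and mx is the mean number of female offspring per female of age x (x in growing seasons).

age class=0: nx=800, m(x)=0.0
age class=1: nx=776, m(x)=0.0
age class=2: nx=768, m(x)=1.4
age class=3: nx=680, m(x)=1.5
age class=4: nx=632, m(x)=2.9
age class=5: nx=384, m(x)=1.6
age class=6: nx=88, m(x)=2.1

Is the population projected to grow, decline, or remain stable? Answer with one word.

lx = nx/n0 = nx/800: 1, 0.97, 0.96, 0.85, 0.79, 0.48, 0.11
R0 = Σ lx·mx = 0 + 0 + 1.344 + 1.275 + 2.291 + 0.768 + 0.231 = 5.909
R0 > 1, so the population is growing.

growing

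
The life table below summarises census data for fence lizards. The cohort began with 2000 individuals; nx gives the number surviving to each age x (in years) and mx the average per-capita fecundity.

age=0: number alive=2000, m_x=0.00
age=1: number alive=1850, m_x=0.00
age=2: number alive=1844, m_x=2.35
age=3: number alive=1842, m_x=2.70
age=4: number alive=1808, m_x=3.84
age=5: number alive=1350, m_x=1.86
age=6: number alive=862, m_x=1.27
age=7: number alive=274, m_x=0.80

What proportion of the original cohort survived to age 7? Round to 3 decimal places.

0.137

l_7 = n_7/n_0 = 274/2000 = 0.137 → 0.137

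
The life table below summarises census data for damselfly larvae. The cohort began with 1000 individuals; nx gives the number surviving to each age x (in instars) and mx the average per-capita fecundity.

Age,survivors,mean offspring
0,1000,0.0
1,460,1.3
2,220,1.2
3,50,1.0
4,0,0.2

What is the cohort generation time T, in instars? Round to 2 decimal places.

1.40

lx = nx/n0 = nx/1000: 1, 0.46, 0.22, 0.05, 0
lx·mx: 0, 0.598, 0.264, 0.05, 0 → R0 = 0.912
x·lx·mx: 0, 0.598, 0.528, 0.15, 0 → Σ = 1.276
T = 1.276 / 0.912 = 1.399123… → 1.40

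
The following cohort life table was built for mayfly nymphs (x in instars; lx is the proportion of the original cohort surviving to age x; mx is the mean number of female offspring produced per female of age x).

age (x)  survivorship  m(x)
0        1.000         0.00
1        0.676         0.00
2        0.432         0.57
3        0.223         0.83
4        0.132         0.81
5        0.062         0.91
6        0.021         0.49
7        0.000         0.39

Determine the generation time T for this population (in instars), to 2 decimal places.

lx·mx: 0, 0, 0.24624, 0.18509, 0.10692, 0.05642, 0.01029, 0 → R0 = 0.60496
x·lx·mx: 0, 0, 0.49248, 0.55527, 0.42768, 0.2821, 0.06174, 0 → Σ = 1.81927
T = 1.81927 / 0.60496 = 3.007257… → 3.01

3.01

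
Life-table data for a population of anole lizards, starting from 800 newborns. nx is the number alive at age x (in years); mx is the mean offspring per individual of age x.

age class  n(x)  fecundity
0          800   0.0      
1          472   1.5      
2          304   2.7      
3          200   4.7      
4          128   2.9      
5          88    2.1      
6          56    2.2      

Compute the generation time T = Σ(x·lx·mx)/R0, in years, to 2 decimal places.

lx = nx/n0 = nx/800: 1, 0.59, 0.38, 0.25, 0.16, 0.11, 0.07
lx·mx: 0, 0.885, 1.026, 1.175, 0.464, 0.231, 0.154 → R0 = 3.935
x·lx·mx: 0, 0.885, 2.052, 3.525, 1.856, 1.155, 0.924 → Σ = 10.397
T = 10.397 / 3.935 = 2.642186… → 2.64

2.64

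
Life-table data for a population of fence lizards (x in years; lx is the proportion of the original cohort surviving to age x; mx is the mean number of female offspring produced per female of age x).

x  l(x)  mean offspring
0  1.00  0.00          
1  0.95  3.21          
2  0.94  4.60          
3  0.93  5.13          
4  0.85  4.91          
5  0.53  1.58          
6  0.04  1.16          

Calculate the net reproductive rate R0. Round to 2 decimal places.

17.20

lx·mx by age: 0, 3.0495, 4.324, 4.7709, 4.1735, 0.8374, 0.0464
R0 = Σ lx·mx = 17.2017 → 17.20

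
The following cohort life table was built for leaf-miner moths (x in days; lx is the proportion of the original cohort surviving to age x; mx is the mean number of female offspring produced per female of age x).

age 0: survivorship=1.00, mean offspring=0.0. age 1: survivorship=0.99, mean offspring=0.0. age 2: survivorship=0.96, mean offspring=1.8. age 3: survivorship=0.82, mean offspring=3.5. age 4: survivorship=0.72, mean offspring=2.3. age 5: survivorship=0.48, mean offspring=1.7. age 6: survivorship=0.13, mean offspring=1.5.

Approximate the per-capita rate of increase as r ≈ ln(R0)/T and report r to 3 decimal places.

R0 = Σ lx·mx = 0 + 0 + 1.728 + 2.87 + 1.656 + 0.816 + 0.195 = 7.265
Σ x·lx·mx = 23.94; T = 23.94/7.265 = 3.29525…
r ≈ ln(R0)/T = ln(7.265)/3.29525… = 0.6018… → 0.602

0.602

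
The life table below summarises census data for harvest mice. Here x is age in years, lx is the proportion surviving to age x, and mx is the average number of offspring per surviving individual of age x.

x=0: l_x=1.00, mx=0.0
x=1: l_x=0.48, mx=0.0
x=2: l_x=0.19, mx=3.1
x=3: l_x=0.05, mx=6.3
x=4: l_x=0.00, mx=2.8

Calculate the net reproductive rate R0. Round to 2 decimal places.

lx·mx by age: 0, 0, 0.589, 0.315, 0
R0 = Σ lx·mx = 0.904 → 0.90

0.90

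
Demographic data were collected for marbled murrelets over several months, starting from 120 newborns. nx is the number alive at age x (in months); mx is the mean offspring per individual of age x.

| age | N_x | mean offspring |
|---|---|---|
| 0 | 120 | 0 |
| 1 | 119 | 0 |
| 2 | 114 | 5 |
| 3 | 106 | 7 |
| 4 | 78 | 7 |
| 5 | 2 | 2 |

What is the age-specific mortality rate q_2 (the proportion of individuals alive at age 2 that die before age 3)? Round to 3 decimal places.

0.070

lx = nx/n0 = nx/120: 1, 0.99167…, 0.95, 0.88333…, 0.65, 0.01667…
q_2 = (l_2 − l_3) / l_2 = (0.95 − 0.883333…) / 0.95
     = 0.066667… / 0.95 = 0.070175… → 0.070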